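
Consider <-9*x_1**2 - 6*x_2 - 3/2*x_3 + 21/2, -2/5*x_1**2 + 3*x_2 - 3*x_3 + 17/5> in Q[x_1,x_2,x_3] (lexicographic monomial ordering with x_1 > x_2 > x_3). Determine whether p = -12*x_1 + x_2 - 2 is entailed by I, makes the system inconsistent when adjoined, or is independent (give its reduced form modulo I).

-12*x_1 + x_2 - 2 is independent of I; its normal form modulo I is -12*x_1 + 44/49*x_3 - 142/49.

First compute the reduced Gröbner basis of I by Buchberger's algorithm.
f_1 = -9*x_1**2 - 6*x_2 - 3/2*x_3 + 21/2, LT = x_1**2.
f_2 = -2/5*x_1**2 + 3*x_2 - 3*x_3 + 17/5, LT = x_1**2.

S(f_1,f_2): lcm = x_1**2. S = 49/6*x_2 - 22/3*x_3 + 22/3.
  reduce S modulo (f_1, f_2):
  remainder 49/6*x_2 - 22/3*x_3 + 22/3 ≠ 0; add h_3 = 49/6*x_2 - 22/3*x_3 + 22/3 to the basis.

The other S-polynomials (S(f_1,h_3), S(f_2,h_3)) all reduce to 0 modulo the current basis, so we have a Gröbner basis.
Inter-reduce: drop elements whose leading term is divisible by another's, tail-reduce, and make monic.
Reduced Gröbner basis: {x_1**2 + 75/98*x_3 - 173/98, x_2 - 44/49*x_3 + 44/49}.
Label its elements g_1 = x_1**2 + 75/98*x_3 - 173/98, g_2 = x_2 - 44/49*x_3 + 44/49.

Reduce p = -12*x_1 + x_2 - 2 modulo G:
  leading term x_1: no divisor's leading term divides it; move -12*x_1 to the remainder.
  leading term x_2: subtract (1)·g_2 from x_2 - 2 → 44/49*x_3 - 142/49
  leading term x_3: no divisor's leading term divides it; move 44/49*x_3 to the remainder.
  leading term 1: no divisor's leading term divides it; move -142/49 to the remainder.
  normal form = -12*x_1 + 44/49*x_3 - 142/49.
The normal form is nonzero, so p ∉ I. Since p minus its normal form lies in I, I + (p) = I + (r) where r = -12*x_1 + 44/49*x_3 - 142/49; decide whether this ideal is the whole ring.
Run Buchberger on G together with r (pairs among the g_i already reduce to 0 since G is a Gröbner basis):
g_1 = x_1**2 + 75/98*x_3 - 173/98, LT = x_1**2.
g_2 = x_2 - 44/49*x_3 + 44/49, LT = x_2.
r = -12*x_1 + 44/49*x_3 - 142/49, LT = x_1.

S(g_1,r): lcm = x_1**2. S = 11/147*x_1*x_3 - 71/294*x_1 + 75/98*x_3 - 173/98.
  reduce S modulo (g_1, g_2, r):
  remainder 121/21609*x_3**2 + 31513/43218*x_3 - 147545/86436 ≠ 0; add m_4 = 121/21609*x_3**2 + 31513/43218*x_3 - 147545/86436 to the basis.

The other S-polynomials (S(g_1,g_2), S(g_2,r), S(g_1,m_4), S(g_2,m_4), S(r,m_4)) all reduce to 0 modulo the current basis, so we have a Gröbner basis.
Inter-reduce: drop elements whose leading term is divisible by another's, tail-reduce, and make monic.
Reduced Gröbner basis: {x_1 - 11/147*x_3 + 71/294, x_2 - 44/49*x_3 + 44/49, x_3**2 + 31513/242*x_3 - 147545/484}.
The reduced Gröbner basis of I + (p) is {x_1 - 11/147*x_3 + 71/294, x_2 - 44/49*x_3 + 44/49, x_3**2 + 31513/242*x_3 - 147545/484} ≠ {1}, a proper ideal, so the enlarged system stays consistent: p is independent of I, with normal form -12*x_1 + 44/49*x_3 - 142/49.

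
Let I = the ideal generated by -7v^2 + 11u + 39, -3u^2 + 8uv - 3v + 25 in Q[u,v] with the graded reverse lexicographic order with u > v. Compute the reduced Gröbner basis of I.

G = {u^2 - 8/3uv + v - 25/3, v^2 - 11/7u - 39/7}

f_1 = -7v^2 + 11u + 39, LT = v^2.
f_2 = -3u^2 + 8uv - 3v + 25, LT = u^2.

The S-polynomials (S(f_1,f_2)) all reduce to 0 modulo the current basis, so we have a Gröbner basis.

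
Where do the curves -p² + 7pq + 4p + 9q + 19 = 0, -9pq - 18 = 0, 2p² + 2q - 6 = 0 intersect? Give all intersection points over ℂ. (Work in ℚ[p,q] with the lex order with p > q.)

Compute a lex Gröbner basis by Buchberger's algorithm.
f_1 = -p² + 7pq + 4p + 9q + 19, LT = p².
f_2 = -9pq - 18, LT = pq.
f_3 = 2p² + 2q - 6, LT = p².

S(f_1,f_2): lcm = p²q. S = -7pq² - 4pq - 2p - 9q² - 19q.
  leading term pq²: subtract (7/9q)·f_2 from -7pq² - 4pq - 2p - 9q² - 19q → -4pq - 2p - 9q² - 5q
  leading term pq: subtract (4/9)·f_2 from -4pq - 2p - 9q² - 5q → -2p - 9q² - 5q + 8
  leading term p: no divisor's leading term divides it; move -2p to the remainder.
  leading term q²: no divisor's leading term divides it; move -9q² to the remainder.
  leading term q: no divisor's leading term divides it; move -5q to the remainder.
  leading term 1: no divisor's leading term divides it; move 8 to the remainder.
  remainder -2p - 9q² - 5q + 8 ≠ 0; add h_4 = -2p - 9q² - 5q + 8 to the basis.

S(f_1,f_3): lcm = p². S = -7pq - 4p - 10q - 16.
  leading term pq: subtract (7/9)·f_2 from -7pq - 4p - 10q - 16 → -4p - 10q - 2
  leading term p: subtract (2)·h_4 from -4p - 10q - 2 → 18q² - 18
  leading term q²: no divisor's leading term divides it; move 18q² to the remainder.
  leading term 1: no divisor's leading term divides it; move -18 to the remainder.
  remainder 18q² - 18 ≠ 0; add h_5 = 18q² - 18 to the basis.

S(f_2,f_3): lcm = p²q. S = 2p - q² + 3q.
  leading term p: subtract (-1)·h_4 from 2p - q² + 3q → -10q² - 2q + 8
  leading term q²: subtract (-5/9)·h_5 from -10q² - 2q + 8 → -2q - 2
  leading term q: no divisor's leading term divides it; move -2q to the remainder.
  leading term 1: no divisor's leading term divides it; move -2 to the remainder.
  remainder -2q - 2 ≠ 0; add h_6 = -2q - 2 to the basis.

S(f_1,h_4): lcm = p². S = -9/2pq² - 19/2pq - 9q - 19.
  leading term pq²: subtract (½q)·f_2 from -9/2pq² - 19/2pq - 9q - 19 → -19/2pq - 19
  leading term pq: subtract (19/18)·f_2 from -19/2pq - 19 → 0
  remainder 0.

S(f_2,h_4): lcm = pq. S = -9/2q³ - 5/2q² + 4q + 2.
  leading term q³: subtract (-¼q)·h_5 from -9/2q³ - 5/2q² + 4q + 2 → -5/2q² - ½q + 2
  leading term q²: subtract (-5/36)·h_5 from -5/2q² - ½q + 2 → -½q - ½
  leading term q: subtract (¼)·h_6 from -½q - ½ → 0
  remainder 0.

S(f_3,h_4): lcm = p². S = -9/2pq² - 5/2pq + 4p + q - 3.
  leading term pq²: subtract (½q)·f_2 from -9/2pq² - 5/2pq + 4p + q - 3 → -5/2pq + 4p + 10q - 3
  leading term pq: subtract (5/18)·f_2 from -5/2pq + 4p + 10q - 3 → 4p + 10q + 2
  leading term p: subtract (-2)·h_4 from 4p + 10q + 2 → -18q² + 18
  leading term q²: subtract (-1)·h_5 from -18q² + 18 → 0
  remainder 0.

S(f_1,h_5): leading monomials are coprime, so the S-polynomial reduces to 0 (Buchberger's first criterion).
S(f_2,h_5): lcm = pq². S = p + 2q.
  leading term p: subtract (-½)·h_4 from p + 2q → -9/2q² - ½q + 4
  leading term q²: subtract (-¼)·h_5 from -9/2q² - ½q + 4 → -½q - ½
  leading term q: subtract (¼)·h_6 from -½q - ½ → 0
  remainder 0.

S(f_3,h_5): leading monomials are coprime, so the S-polynomial reduces to 0 (Buchberger's first criterion).
S(h_4,h_5): leading monomials are coprime, so the S-polynomial reduces to 0 (Buchberger's first criterion).
S(f_1,h_6): leading monomials are coprime, so the S-polynomial reduces to 0 (Buchberger's first criterion).
S(f_2,h_6): lcm = pq. S = -p + 2.
  leading term p: subtract (½)·h_4 from -p + 2 → 9/2q² + 5/2q - 2
  leading term q²: subtract (¼)·h_5 from 9/2q² + 5/2q - 2 → 5/2q + 5/2
  leading term q: subtract (-5/4)·h_6 from 5/2q + 5/2 → 0
  remainder 0.

S(f_3,h_6): leading monomials are coprime, so the S-polynomial reduces to 0 (Buchberger's first criterion).
S(h_4,h_6): leading monomials are coprime, so the S-polynomial reduces to 0 (Buchberger's first criterion).
S(h_5,h_6): lcm = q². S = -q - 1.
  leading term q: subtract (½)·h_6 from -q - 1 → 0
  remainder 0.

Every S-polynomial of the final basis reduces to 0, so we have a Gröbner basis.
Inter-reduce: drop elements whose leading term is divisible by another's, tail-reduce, and make monic.
Reduced Gröbner basis: {p - 2, q + 1}.

Since the basis is lex-ordered, q + 1 is univariate in q. Its roots are {-1}. Back-substituting each root into the other basis elements fixes the other coordinates.
  q = -1: the earlier basis element becomes p - 2 = 0, giving p = 2 — point (2, -1).

{(2, -1)}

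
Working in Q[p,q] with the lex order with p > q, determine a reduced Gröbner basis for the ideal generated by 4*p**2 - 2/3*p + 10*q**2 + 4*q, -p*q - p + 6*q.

G = {p - 5/12*q**3 - 7/12*q**2 - 6*q, q**4 + 12/5*q**3 + 79/5*q**2}

f_1 = 4*p**2 - 2/3*p + 10*q**2 + 4*q, LT = p**2.
f_2 = -p*q - p + 6*q, LT = p*q.

S(f_1,f_2): lcm = p**2*q. S = -p**2 + 35/6*p*q + 5/2*q**3 + q**2.
  leading term p**2: subtract (-1/4)·f_1 from -p**2 + 35/6*p*q + 5/2*q**3 + q**2 → 35/6*p*q - 1/6*p + 5/2*q**3 + 7/2*q**2 + q
  leading term p*q: subtract (-35/6)·f_2 from 35/6*p*q - 1/6*p + 5/2*q**3 + 7/2*q**2 + q → -6*p + 5/2*q**3 + 7/2*q**2 + 36*q
  leading term p: no divisor's leading term divides it; move -6*p to the remainder.
  leading term q**3: no divisor's leading term divides it; move 5/2*q**3 to the remainder.
  leading term q**2: no divisor's leading term divides it; move 7/2*q**2 to the remainder.
  leading term q: no divisor's leading term divides it; move 36*q to the remainder.
  remainder -6*p + 5/2*q**3 + 7/2*q**2 + 36*q ≠ 0; add g_3 = -6*p + 5/2*q**3 + 7/2*q**2 + 36*q to the basis.

S(f_1,g_3): lcm = p**2. S = 5/12*p*q**3 + 7/12*p*q**2 + 6*p*q - 1/6*p + 5/2*q**2 + q.
  leading term p*q**3: subtract (-5/12*q**2)·f_2 from 5/12*p*q**3 + 7/12*p*q**2 + 6*p*q - 1/6*p + 5/2*q**2 + q → 1/6*p*q**2 + 6*p*q - 1/6*p + 5/2*q**3 + 5/2*q**2 + q
  leading term p*q**2: subtract (-1/6*q)·f_2 from 1/6*p*q**2 + 6*p*q - 1/6*p + 5/2*q**3 + 5/2*q**2 + q → 35/6*p*q - 1/6*p + 5/2*q**3 + 7/2*q**2 + q
  leading term p*q: subtract (-35/6)·f_2 from 35/6*p*q - 1/6*p + 5/2*q**3 + 7/2*q**2 + q → -6*p + 5/2*q**3 + 7/2*q**2 + 36*q
  leading term p: subtract (1)·g_3 from -6*p + 5/2*q**3 + 7/2*q**2 + 36*q → 0
  remainder 0.

S(f_2,g_3): lcm = p*q. S = p + 5/12*q**4 + 7/12*q**3 + 6*q**2 - 6*q.
  leading term p: subtract (-1/6)·g_3 from p + 5/12*q**4 + 7/12*q**3 + 6*q**2 - 6*q → 5/12*q**4 + q**3 + 79/12*q**2
  leading term q**4: no divisor's leading term divides it; move 5/12*q**4 to the remainder.
  leading term q**3: no divisor's leading term divides it; move q**3 to the remainder.
  leading term q**2: no divisor's leading term divides it; move 79/12*q**2 to the remainder.
  remainder 5/12*q**4 + q**3 + 79/12*q**2 ≠ 0; add g_4 = 5/12*q**4 + q**3 + 79/12*q**2 to the basis.

S(f_1,g_4): leading monomials are coprime, so the S-polynomial reduces to 0 (Buchberger's first criterion).
S(f_2,g_4): lcm = p*q**4. S = -7/5*p*q**3 - 79/5*p*q**2 - 6*q**4.
  leading term p*q**3: subtract (7/5*q**2)·f_2 from -7/5*p*q**3 - 79/5*p*q**2 - 6*q**4 → -72/5*p*q**2 - 6*q**4 - 42/5*q**3
  leading term p*q**2: subtract (72/5*q)·f_2 from -72/5*p*q**2 - 6*q**4 - 42/5*q**3 → 72/5*p*q - 6*q**4 - 42/5*q**3 - 432/5*q**2
  leading term p*q: subtract (-72/5)·f_2 from 72/5*p*q - 6*q**4 - 42/5*q**3 - 432/5*q**2 → -72/5*p - 6*q**4 - 42/5*q**3 - 432/5*q**2 + 432/5*q
  leading term p: subtract (12/5)·g_3 from -72/5*p - 6*q**4 - 42/5*q**3 - 432/5*q**2 + 432/5*q → -6*q**4 - 72/5*q**3 - 474/5*q**2
  leading term q**4: subtract (-72/5)·g_4 from -6*q**4 - 72/5*q**3 - 474/5*q**2 → 0
  remainder 0.

S(g_3,g_4): leading monomials are coprime, so the S-polynomial reduces to 0 (Buchberger's first criterion).
Every S-polynomial of the final basis reduces to 0, so we have a Gröbner basis.
Inter-reduce: drop elements whose leading term is divisible by another's, tail-reduce, and make monic.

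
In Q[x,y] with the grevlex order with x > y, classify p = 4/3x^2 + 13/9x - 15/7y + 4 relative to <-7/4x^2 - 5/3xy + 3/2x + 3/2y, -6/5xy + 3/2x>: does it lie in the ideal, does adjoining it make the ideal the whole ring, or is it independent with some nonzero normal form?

Adjoining 4/3x^2 + 13/9x - 15/7y + 4 makes the ideal the whole ring: the system is inconsistent.

First compute the reduced Gröbner basis of I by Buchberger's algorithm.
f_1 = -7/4x^2 - 5/3xy + 3/2x + 3/2y, LT = x^2.
f_2 = -6/5xy + 3/2x, LT = xy.

S(f_1,f_2): lcm = x^2y. S = 20/21xy^2 + 5/4x^2 - 6/7xy - 6/7y^2.
  leading term xy^2: subtract (-50/63y)·f_2 from 20/21xy^2 + 5/4x^2 - 6/7xy - 6/7y^2 → 5/4x^2 + 1/3xy - 6/7y^2
  leading term x^2: subtract (-5/7)·f_1 from 5/4x^2 + 1/3xy - 6/7y^2 → -6/7xy - 6/7y^2 + 15/14x + 15/14y
  leading term xy: subtract (5/7)·f_2 from -6/7xy - 6/7y^2 + 15/14x + 15/14y → -6/7y^2 + 15/14y
  leading term y^2: no divisor's leading term divides it; move -6/7y^2 to the remainder.
  leading term y: no divisor's leading term divides it; move 15/14y to the remainder.
  remainder -6/7y^2 + 15/14y ≠ 0; add h_3 = -6/7y^2 + 15/14y to the basis.

S(f_1,h_3): leading monomials are coprime, so the S-polynomial reduces to 0 (Buchberger's first criterion).
S(f_2,h_3): lcm = xy^2. S = 0.
  remainder 0.

Every S-polynomial of the final basis reduces to 0, so we have a Gröbner basis.
Inter-reduce: drop elements whose leading term is divisible by another's, tail-reduce, and make monic.
Reduced Gröbner basis: {x^2 + 1/3x - 6/7y, xy - 5/4x, y^2 - 5/4y}.
Label its elements g_1 = x^2 + 1/3x - 6/7y, g_2 = xy - 5/4x, g_3 = y^2 - 5/4y.

Reduce p = 4/3x^2 + 13/9x - 15/7y + 4 modulo G:
  leading term x^2: subtract (4/3)·g_1 from 4/3x^2 + 13/9x - 15/7y + 4 → x - y + 4
  leading term x: no divisor's leading term divides it; move x to the remainder.
  leading term y: no divisor's leading term divides it; move -y to the remainder.
  leading term 1: no divisor's leading term divides it; move 4 to the remainder.
  normal form = x - y + 4.
The normal form is nonzero, so p ∉ I. Since p minus its normal form lies in I, I + (p) = I + (r) where r = x - y + 4; decide whether this ideal is the whole ring.
Run Buchberger on G together with r (pairs among the g_i already reduce to 0 since G is a Gröbner basis):
g_1 = x^2 + 1/3x - 6/7y, LT = x^2.
g_2 = xy - 5/4x, LT = xy.
g_3 = y^2 - 5/4y, LT = y^2.
r = x - y + 4, LT = x.

S(g_1,g_2): lcm = x^2y. S = 5/4x^2 + 1/3xy - 6/7y^2.
  leading term x^2: subtract (5/4)·g_1 from 5/4x^2 + 1/3xy - 6/7y^2 → 1/3xy - 6/7y^2 - 5/12x + 15/14y
  leading term xy: subtract (1/3)·g_2 from 1/3xy - 6/7y^2 - 5/12x + 15/14y → -6/7y^2 + 15/14y
  leading term y^2: subtract (-6/7)·g_3 from -6/7y^2 + 15/14y → 0
  remainder 0.

S(g_1,g_3): leading monomials are coprime, so the S-polynomial reduces to 0 (Buchberger's first criterion).
S(g_1,r): lcm = x^2. S = xy - 11/3x - 6/7y.
  leading term xy: subtract (1)·g_2 from xy - 11/3x - 6/7y → -29/12x - 6/7y
  leading term x: subtract (-29/12)·r from -29/12x - 6/7y → -275/84y + 29/3
  leading term y: no divisor's leading term divides it; move -275/84y to the remainder.
  leading term 1: no divisor's leading term divides it; move 29/3 to the remainder.
  remainder -275/84y + 29/3 ≠ 0; add m_5 = -275/84y + 29/3 to the basis.

S(g_2,g_3): lcm = xy^2. S = 0.
  remainder 0.

S(g_2,r): lcm = xy. S = y^2 - 5/4x - 4y.
  leading term y^2: subtract (1)·g_3 from y^2 - 5/4x - 4y → -5/4x - 11/4y
  leading term x: subtract (-5/4)·r from -5/4x - 11/4y → -4y + 5
  leading term y: subtract (336/275)·m_5 from -4y + 5 → -1873/275
  leading term 1: no divisor's leading term divides it; move -1873/275 to the remainder.
  remainder -1873/275 ≠ 0; add m_6 = -1873/275 to the basis.

S(g_3,r): leading monomials are coprime, so the S-polynomial reduces to 0 (Buchberger's first criterion).
S(g_1,m_5): leading monomials are coprime, so the S-polynomial reduces to 0 (Buchberger's first criterion).
S(g_2,m_5): lcm = xy. S = 1873/1100x.
  leading term x: subtract (1873/1100)·r from 1873/1100x → 1873/1100y - 1873/275
  leading term y: subtract (-39333/75625)·m_5 from 1873/1100y - 1873/275 → -134856/75625
  leading term 1: subtract (72/275)·m_6 from -134856/75625 → 0
  remainder 0.

S(g_3,m_5): lcm = y^2. S = 1873/1100y.
  leading term y: subtract (-39333/75625)·m_5 from 1873/1100y → 380219/75625
  leading term 1: subtract (-203/275)·m_6 from 380219/75625 → 0
  remainder 0.

S(r,m_5): leading monomials are coprime, so the S-polynomial reduces to 0 (Buchberger's first criterion).
S(g_1,m_6): leading monomials are coprime, so the S-polynomial reduces to 0 (Buchberger's first criterion).
S(g_2,m_6): leading monomials are coprime, so the S-polynomial reduces to 0 (Buchberger's first criterion).
S(g_3,m_6): leading monomials are coprime, so the S-polynomial reduces to 0 (Buchberger's first criterion).
S(r,m_6): leading monomials are coprime, so the S-polynomial reduces to 0 (Buchberger's first criterion).
S(m_5,m_6): leading monomials are coprime, so the S-polynomial reduces to 0 (Buchberger's first criterion).
Every S-polynomial of the final basis reduces to 0, so we have a Gröbner basis.
Inter-reduce: drop elements whose leading term is divisible by another's, tail-reduce, and make monic.
Reduced Gröbner basis: {1}.
The reduced Gröbner basis of I + (p) is {1}: the ideal is the whole ring, so the enlarged system has no common solution — adjoining p is inconsistent.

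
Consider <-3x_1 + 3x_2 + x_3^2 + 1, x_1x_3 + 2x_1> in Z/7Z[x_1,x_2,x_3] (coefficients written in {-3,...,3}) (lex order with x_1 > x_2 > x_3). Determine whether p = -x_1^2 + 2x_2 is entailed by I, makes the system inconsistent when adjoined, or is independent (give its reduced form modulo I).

-x_1^2 + 2x_2 is independent of I; its normal form modulo I is -x_2^2 + x_2 - 3x_3^4 + 3x_3^2 - 1.

First compute the reduced Gröbner basis of I by Buchberger's algorithm.
f_1 = -3x_1 + 3x_2 + x_3^2 + 1, LT = x_1.
f_2 = x_1x_3 + 2x_1, LT = x_1x_3.

S(f_1,f_2): lcm = x_1x_3. S = -2x_1 - x_2x_3 + 2x_3^3 + 2x_3.
  leading term x_1: subtract (3)·f_1 from -2x_1 - x_2x_3 + 2x_3^3 + 2x_3 → -x_2x_3 - 2x_2 + 2x_3^3 - 3x_3^2 + 2x_3 - 3
  leading term x_2x_3: no divisor's leading term divides it; move -x_2x_3 to the remainder.
  leading term x_2: no divisor's leading term divides it; move -2x_2 to the remainder.
  leading term x_3^3: no divisor's leading term divides it; move 2x_3^3 to the remainder.
  leading term x_3^2: no divisor's leading term divides it; move -3x_3^2 to the remainder.
  leading term x_3: no divisor's leading term divides it; move 2x_3 to the remainder.
  leading term 1: no divisor's leading term divides it; move -3 to the remainder.
  remainder -x_2x_3 - 2x_2 + 2x_3^3 - 3x_3^2 + 2x_3 - 3 ≠ 0; add h_3 = -x_2x_3 - 2x_2 + 2x_3^3 - 3x_3^2 + 2x_3 - 3 to the basis.

The other S-polynomials (S(f_1,h_3), S(f_2,h_3)) all reduce to 0 modulo the current basis, so we have a Gröbner basis.
Inter-reduce: drop elements whose leading term is divisible by another's, tail-reduce, and make monic.
Reduced Gröbner basis: {x_1 - x_2 + 2x_3^2 + 2, x_2x_3 + 2x_2 - 2x_3^3 + 3x_3^2 - 2x_3 + 3}.
Label its elements g_1 = x_1 - x_2 + 2x_3^2 + 2, g_2 = x_2x_3 + 2x_2 - 2x_3^3 + 3x_3^2 - 2x_3 + 3.

Reduce p = -x_1^2 + 2x_2 modulo G:
  leading term x_1^2: subtract (-x_1)·g_1 from -x_1^2 + 2x_2 → -x_1x_2 + 2x_1x_3^2 + 2x_1 + 2x_2
  leading term x_1x_2: subtract (-x_2)·g_1 from -x_1x_2 + 2x_1x_3^2 + 2x_1 + 2x_2 → 2x_1x_3^2 + 2x_1 - x_2^2 + 2x_2x_3^2 - 3x_2
  leading term x_1x_3^2: subtract (2x_3^2)·g_1 from 2x_1x_3^2 + 2x_1 - x_2^2 + 2x_2x_3^2 - 3x_2 → 2x_1 - x_2^2 - 3x_2x_3^2 - 3x_2 + 3x_3^4 + 3x_3^2
  leading term x_1: subtract (2)·g_1 from 2x_1 - x_2^2 - 3x_2x_3^2 - 3x_2 + 3x_3^4 + 3x_3^2 → -x_2^2 - 3x_2x_3^2 - x_2 + 3x_3^4 - x_3^2 + 3
  leading term x_2^2: no divisor's leading term divides it; move -x_2^2 to the remainder.
  leading term x_2x_3^2: subtract (-3x_3)·g_2 from -3x_2x_3^2 - x_2 + 3x_3^4 - x_3^2 + 3 → -x_2x_3 - x_2 - 3x_3^4 + 2x_3^3 + 2x_3 + 3
  leading term x_2x_3: subtract (-1)·g_2 from -x_2x_3 - x_2 - 3x_3^4 + 2x_3^3 + 2x_3 + 3 → x_2 - 3x_3^4 + 3x_3^2 - 1
  leading term x_2: no divisor's leading term divides it; move x_2 to the remainder.
  leading term x_3^4: no divisor's leading term divides it; move -3x_3^4 to the remainder.
  leading term x_3^2: no divisor's leading term divides it; move 3x_3^2 to the remainder.
  leading term 1: no divisor's leading term divides it; move -1 to the remainder.
  normal form = -x_2^2 + x_2 - 3x_3^4 + 3x_3^2 - 1.
The normal form is nonzero, so p ∉ I. Since p minus its normal form lies in I, I + (p) = I + (r) where r = -x_2^2 + x_2 - 3x_3^4 + 3x_3^2 - 1; decide whether this ideal is the whole ring.
Run Buchberger on G together with r (pairs among the g_i already reduce to 0 since G is a Gröbner basis):
g_1 = x_1 - x_2 + 2x_3^2 + 2, LT = x_1.
g_2 = x_2x_3 + 2x_2 - 2x_3^3 + 3x_3^2 - 2x_3 + 3, LT = x_2x_3.
r = -x_2^2 + x_2 - 3x_3^4 + 3x_3^2 - 1, LT = x_2^2.

S(g_2,r): lcm = x_2^2x_3. S = 2x_2^2 - 2x_2x_3^3 + 3x_2x_3^2 - x_2x_3 + 3x_2 - 3x_3^5 + 3x_3^3 - x_3.
  leading term x_2^2: subtract (-2)·r from 2x_2^2 - 2x_2x_3^3 + 3x_2x_3^2 - x_2x_3 + 3x_2 - 3x_3^5 + 3x_3^3 - x_3 → -2x_2x_3^3 + 3x_2x_3^2 - x_2x_3 - 2x_2 - 3x_3^5 + x_3^4 + 3x_3^3 - x_3^2 - x_3 - 2
  leading term x_2x_3^3: subtract (-2x_3^2)·g_2 from -2x_2x_3^3 + 3x_2x_3^2 - x_2x_3 - 2x_2 - 3x_3^5 + x_3^4 + 3x_3^3 - x_3^2 - x_3 - 2 → -x_2x_3 - 2x_2 - x_3^3 - 2x_3^2 - x_3 - 2
  leading term x_2x_3: subtract (-1)·g_2 from -x_2x_3 - 2x_2 - x_3^3 - 2x_3^2 - x_3 - 2 → -3x_3^3 + x_3^2 - 3x_3 + 1
  leading term x_3^3: no divisor's leading term divides it; move -3x_3^3 to the remainder.
  leading term x_3^2: no divisor's leading term divides it; move x_3^2 to the remainder.
  leading term x_3: no divisor's leading term divides it; move -3x_3 to the remainder.
  leading term 1: no divisor's leading term divides it; move 1 to the remainder.
  remainder -3x_3^3 + x_3^2 - 3x_3 + 1 ≠ 0; add m_4 = -3x_3^3 + x_3^2 - 3x_3 + 1 to the basis.

The other S-polynomials (S(g_1,g_2), S(g_1,r), S(g_1,m_4), S(g_2,m_4), S(r,m_4)) all reduce to 0 modulo the current basis, so we have a Gröbner basis.
Inter-reduce: drop elements whose leading term is divisible by another's, tail-reduce, and make monic.
Reduced Gröbner basis: {x_1 - x_2 + 2x_3^2 + 2, x_2^2 - x_2 - x_3^2 - 1, x_2x_3 + 2x_2, x_3^3 + 2x_3^2 + x_3 + 2}.
The reduced Gröbner basis of I + (p) is {x_1 - x_2 + 2x_3^2 + 2, x_2^2 - x_2 - x_3^2 - 1, x_2x_3 + 2x_2, x_3^3 + 2x_3^2 + x_3 + 2} ≠ {1}, a proper ideal, so the enlarged system stays consistent: p is independent of I, with normal form -x_2^2 + x_2 - 3x_3^4 + 3x_3^2 - 1.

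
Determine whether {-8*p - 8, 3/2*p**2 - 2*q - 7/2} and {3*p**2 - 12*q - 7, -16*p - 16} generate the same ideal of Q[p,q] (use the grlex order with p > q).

Two ideals are equal iff their reduced Gröbner bases coincide (the reduced basis is unique for a fixed ordering).
Buchberger on the first generating set:
f_1 = -8*p - 8, LT = p.
f_2 = 3/2*p**2 - 2*q - 7/2, LT = p**2.

S(f_1,f_2): lcm = p**2. S = p + 4/3*q + 7/3.
  leading term p: subtract (-1/8)·f_1 from p + 4/3*q + 7/3 → 4/3*q + 4/3
  leading term q: no divisor's leading term divides it; move 4/3*q to the remainder.
  leading term 1: no divisor's leading term divides it; move 4/3 to the remainder.
  remainder 4/3*q + 4/3 ≠ 0; add g_3 = 4/3*q + 4/3 to the basis.

The other S-polynomials (S(f_1,g_3), S(f_2,g_3)) all reduce to 0 modulo the current basis, so we have a Gröbner basis.
Inter-reduce: drop elements whose leading term is divisible by another's, tail-reduce, and make monic.
Reduced Gröbner basis: {p + 1, q + 1}.

Buchberger on the second generating set:
h_1 = 3*p**2 - 12*q - 7, LT = p**2.
h_2 = -16*p - 16, LT = p.

S(h_1,h_2): lcm = p**2. S = -p - 4*q - 7/3.
  leading term p: subtract (1/16)·h_2 from -p - 4*q - 7/3 → -4*q - 4/3
  leading term q: no divisor's leading term divides it; move -4*q to the remainder.
  leading term 1: no divisor's leading term divides it; move -4/3 to the remainder.
  remainder -4*q - 4/3 ≠ 0; add k_3 = -4*q - 4/3 to the basis.

The other S-polynomials (S(h_1,k_3), S(h_2,k_3)) all reduce to 0 modulo the current basis, so we have a Gröbner basis.
Inter-reduce: drop elements whose leading term is divisible by another's, tail-reduce, and make monic.
Reduced Gröbner basis: {p + 1, q + 1/3}.

These differ, so the ideals are not equal.
The same test decides containment: I ⊆ J iff every generator of I reduces to 0 modulo a Gröbner basis of J.

No, the ideals differ.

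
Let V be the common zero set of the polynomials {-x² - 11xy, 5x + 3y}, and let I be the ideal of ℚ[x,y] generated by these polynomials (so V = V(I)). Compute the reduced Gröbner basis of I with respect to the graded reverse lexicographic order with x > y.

f_1 = -x² - 11xy, LT = x².
f_2 = 5x + 3y, LT = x.

S(f_1,f_2): lcm = x². S = 52/5xy.
  leading term xy: subtract (52/25y)·f_2 from 52/5xy → -156/25y²
  leading term y²: no divisor's leading term divides it; move -156/25y² to the remainder.
  remainder -156/25y² ≠ 0; add g_3 = -156/25y² to the basis.

The other S-polynomials (S(f_1,g_3), S(f_2,g_3)) all reduce to 0 modulo the current basis, so we have a Gröbner basis.
Inter-reduce: drop elements whose leading term is divisible by another's, tail-reduce, and make monic.

G = {y², x + ⅗y}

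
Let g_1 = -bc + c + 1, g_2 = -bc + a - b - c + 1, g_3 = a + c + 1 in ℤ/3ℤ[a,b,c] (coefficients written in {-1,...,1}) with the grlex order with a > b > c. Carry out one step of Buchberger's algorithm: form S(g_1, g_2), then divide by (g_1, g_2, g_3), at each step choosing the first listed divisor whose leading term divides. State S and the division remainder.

lcm(LM(g_1), LM(g_2)) = bc.
S = (lcm/LT(g_1))·g_1 − (lcm/LT(g_2))·g_2 = a - b + c.
Reduce S modulo (g_1, g_2, g_3) in that order:
  leading term a: subtract (1)·g_3 from a - b + c → -b - 1
  leading term b: no divisor's leading term divides it; move -b to the remainder.
  leading term 1: no divisor's leading term divides it; move -1 to the remainder.
The remainder -b - 1 is nonzero, so it would be added as the next basis element.
An S-polynomial is built so that the two leading terms cancel; whether anything survives reduction is exactly the Gröbner-basis criterion.

S(g_1, g_2) = a - b + c; remainder on division = -b - 1.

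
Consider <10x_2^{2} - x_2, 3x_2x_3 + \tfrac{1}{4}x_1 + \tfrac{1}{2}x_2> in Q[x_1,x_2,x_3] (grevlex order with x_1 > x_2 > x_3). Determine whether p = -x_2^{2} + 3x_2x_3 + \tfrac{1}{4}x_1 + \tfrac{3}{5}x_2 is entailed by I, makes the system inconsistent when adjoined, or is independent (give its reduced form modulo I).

-x_2^{2} + 3x_2x_3 + \tfrac{1}{4}x_1 + \tfrac{3}{5}x_2 lies in I (it reduces to 0).

First compute the reduced Gröbner basis of I by Buchberger's algorithm.
f_1 = 10x_2^{2} - x_2, LT = x_2^{2}.
f_2 = 3x_2x_3 + \tfrac{1}{4}x_1 + \tfrac{1}{2}x_2, LT = x_2x_3.

S(f_1,f_2): lcm = x_2^{2}x_3. S = -\tfrac{1}{12}x_1x_2 - \tfrac{1}{6}x_2^{2} - \tfrac{1}{10}x_2x_3.
  leading term x_1x_2: no divisor's leading term divides it; move -\tfrac{1}{12}x_1x_2 to the remainder.
  leading term x_2^{2}: subtract (-\tfrac{1}{60})·f_1 from -\tfrac{1}{6}x_2^{2} - \tfrac{1}{10}x_2x_3 → -\tfrac{1}{10}x_2x_3 - \tfrac{1}{60}x_2
  leading term x_2x_3: subtract (-\tfrac{1}{30})·f_2 from -\tfrac{1}{10}x_2x_3 - \tfrac{1}{60}x_2 → \tfrac{1}{120}x_1
  leading term x_1: no divisor's leading term divides it; move \tfrac{1}{120}x_1 to the remainder.
  remainder -\tfrac{1}{12}x_1x_2 + \tfrac{1}{120}x_1 ≠ 0; add h_3 = -\tfrac{1}{12}x_1x_2 + \tfrac{1}{120}x_1 to the basis.

S(f_1,h_3): lcm = x_1x_2^{2}. S = 0.
  remainder 0.

S(f_2,h_3): lcm = x_1x_2x_3. S = \tfrac{1}{12}x_1^{2} + \tfrac{1}{6}x_1x_2 + \tfrac{1}{10}x_1x_3.
  leading term x_1^{2}: no divisor's leading term divides it; move \tfrac{1}{12}x_1^{2} to the remainder.
  leading term x_1x_2: subtract (-2)·h_3 from \tfrac{1}{6}x_1x_2 + \tfrac{1}{10}x_1x_3 → \tfrac{1}{10}x_1x_3 + \tfrac{1}{60}x_1
  leading term x_1x_3: no divisor's leading term divides it; move \tfrac{1}{10}x_1x_3 to the remainder.
  leading term x_1: no divisor's leading term divides it; move \tfrac{1}{60}x_1 to the remainder.
  remainder \tfrac{1}{12}x_1^{2} + \tfrac{1}{10}x_1x_3 + \tfrac{1}{60}x_1 ≠ 0; add h_4 = \tfrac{1}{12}x_1^{2} + \tfrac{1}{10}x_1x_3 + \tfrac{1}{60}x_1 to the basis.

S(f_1,h_4): leading monomials are coprime, so the S-polynomial reduces to 0 (Buchberger's first criterion).
S(f_2,h_4): leading monomials are coprime, so the S-polynomial reduces to 0 (Buchberger's first criterion).
S(h_3,h_4): lcm = x_1^{2}x_2. S = -\tfrac{6}{5}x_1x_2x_3 - \tfrac{1}{10}x_1^{2} - \tfrac{1}{5}x_1x_2.
  leading term x_1x_2x_3: subtract (-\tfrac{2}{5}x_1)·f_2 from -\tfrac{6}{5}x_1x_2x_3 - \tfrac{1}{10}x_1^{2} - \tfrac{1}{5}x_1x_2 → 0
  remainder 0.

Every S-polynomial of the final basis reduces to 0, so we have a Gröbner basis.
Inter-reduce: drop elements whose leading term is divisible by another's, tail-reduce, and make monic.
Reduced Gröbner basis: {x_1^{2} + \tfrac{6}{5}x_1x_3 + \tfrac{1}{5}x_1, x_1x_2 - \tfrac{1}{10}x_1, x_2^{2} - \tfrac{1}{10}x_2, x_2x_3 + \tfrac{1}{12}x_1 + \tfrac{1}{6}x_2}.
Label its elements g_1 = x_1^{2} + \tfrac{6}{5}x_1x_3 + \tfrac{1}{5}x_1, g_2 = x_1x_2 - \tfrac{1}{10}x_1, g_3 = x_2^{2} - \tfrac{1}{10}x_2, g_4 = x_2x_3 + \tfrac{1}{12}x_1 + \tfrac{1}{6}x_2.

Reduce p = -x_2^{2} + 3x_2x_3 + \tfrac{1}{4}x_1 + \tfrac{3}{5}x_2 modulo G:
  leading term x_2^{2}: subtract (-1)·g_3 from -x_2^{2} + 3x_2x_3 + \tfrac{1}{4}x_1 + \tfrac{3}{5}x_2 → 3x_2x_3 + \tfrac{1}{4}x_1 + \tfrac{1}{2}x_2
  leading term x_2x_3: subtract (3)·g_4 from 3x_2x_3 + \tfrac{1}{4}x_1 + \tfrac{1}{2}x_2 → 0
  normal form = 0.
Since the normal form is 0, p ∈ I.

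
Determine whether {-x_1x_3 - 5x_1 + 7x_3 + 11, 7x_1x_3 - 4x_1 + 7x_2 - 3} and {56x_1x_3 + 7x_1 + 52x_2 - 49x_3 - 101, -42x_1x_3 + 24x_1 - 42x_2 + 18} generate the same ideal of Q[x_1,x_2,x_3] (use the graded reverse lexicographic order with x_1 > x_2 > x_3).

No, the ideals differ.

Two ideals are equal iff their reduced Gröbner bases coincide (the reduced basis is unique for a fixed ordering).
Buchberger on the first generating set:
f_1 = -x_1x_3 - 5x_1 + 7x_3 + 11, LT = x_1x_3.
f_2 = 7x_1x_3 - 4x_1 + 7x_2 - 3, LT = x_1x_3.

S(f_1,f_2): lcm = x_1x_3. S = 39/7x_1 - x_2 - 7x_3 - 74/7.
  leading term x_1: no divisor's leading term divides it; move 39/7x_1 to the remainder.
  leading term x_2: no divisor's leading term divides it; move -x_2 to the remainder.
  leading term x_3: no divisor's leading term divides it; move -7x_3 to the remainder.
  leading term 1: no divisor's leading term divides it; move -74/7 to the remainder.
  remainder 39/7x_1 - x_2 - 7x_3 - 74/7 ≠ 0; add g_3 = 39/7x_1 - x_2 - 7x_3 - 74/7 to the basis.

S(f_1,g_3): lcm = x_1x_3. S = 7/39x_2x_3 + 49/39x_3^2 + 5x_1 - 199/39x_3 - 11.
  leading term x_2x_3: no divisor's leading term divides it; move 7/39x_2x_3 to the remainder.
  leading term x_3^2: no divisor's leading term divides it; move 49/39x_3^2 to the remainder.
  leading term x_1: subtract (35/39)·g_3 from 5x_1 - 199/39x_3 - 11 → 35/39x_2 + 46/39x_3 - 59/39
  leading term x_2: no divisor's leading term divides it; move 35/39x_2 to the remainder.
  leading term x_3: no divisor's leading term divides it; move 46/39x_3 to the remainder.
  leading term 1: no divisor's leading term divides it; move -59/39 to the remainder.
  remainder 7/39x_2x_3 + 49/39x_3^2 + 35/39x_2 + 46/39x_3 - 59/39 ≠ 0; add g_4 = 7/39x_2x_3 + 49/39x_3^2 + 35/39x_2 + 46/39x_3 - 59/39 to the basis.

The other S-polynomials (S(f_2,g_3), S(f_1,g_4), S(f_2,g_4), S(g_3,g_4)) all reduce to 0 modulo the current basis, so we have a Gröbner basis.
Inter-reduce: drop elements whose leading term is divisible by another's, tail-reduce, and make monic.
Reduced Gröbner basis: {x_2x_3 + 7x_3^2 + 5x_2 + 46/7x_3 - 59/7, x_1 - 7/39x_2 - 49/39x_3 - 74/39}.

Buchberger on the second generating set:
h_1 = 56x_1x_3 + 7x_1 + 52x_2 - 49x_3 - 101, LT = x_1x_3.
h_2 = -42x_1x_3 + 24x_1 - 42x_2 + 18, LT = x_1x_3.

S(h_1,h_2): lcm = x_1x_3. S = 39/56x_1 - 1/14x_2 - 7/8x_3 - 11/8.
  leading term x_1: no divisor's leading term divides it; move 39/56x_1 to the remainder.
  leading term x_2: no divisor's leading term divides it; move -1/14x_2 to the remainder.
  leading term x_3: no divisor's leading term divides it; move -7/8x_3 to the remainder.
  leading term 1: no divisor's leading term divides it; move -11/8 to the remainder.
  remainder 39/56x_1 - 1/14x_2 - 7/8x_3 - 11/8 ≠ 0; add k_3 = 39/56x_1 - 1/14x_2 - 7/8x_3 - 11/8 to the basis.

S(h_1,k_3): lcm = x_1x_3. S = 4/39x_2x_3 + 49/39x_3^2 + 1/8x_1 + 13/14x_2 + 343/312x_3 - 101/56.
  leading term x_2x_3: no divisor's leading term divides it; move 4/39x_2x_3 to the remainder.
  leading term x_3^2: no divisor's leading term divides it; move 49/39x_3^2 to the remainder.
  leading term x_1: subtract (7/39)·k_3 from 1/8x_1 + 13/14x_2 + 343/312x_3 - 101/56 → 257/273x_2 + 49/39x_3 - 425/273
  leading term x_2: no divisor's leading term divides it; move 257/273x_2 to the remainder.
  leading term x_3: no divisor's leading term divides it; move 49/39x_3 to the remainder.
  leading term 1: no divisor's leading term divides it; move -425/273 to the remainder.
  remainder 4/39x_2x_3 + 49/39x_3^2 + 257/273x_2 + 49/39x_3 - 425/273 ≠ 0; add k_4 = 4/39x_2x_3 + 49/39x_3^2 + 257/273x_2 + 49/39x_3 - 425/273 to the basis.

The other S-polynomials (S(h_2,k_3), S(h_1,k_4), S(h_2,k_4), S(k_3,k_4)) all reduce to 0 modulo the current basis, so we have a Gröbner basis.
Inter-reduce: drop elements whose leading term is divisible by another's, tail-reduce, and make monic.
Reduced Gröbner basis: {x_2x_3 + 49/4x_3^2 + 257/28x_2 + 49/4x_3 - 425/28, x_1 - 4/39x_2 - 49/39x_3 - 77/39}.

Since the reduced bases disagree, the two ideals are not the same.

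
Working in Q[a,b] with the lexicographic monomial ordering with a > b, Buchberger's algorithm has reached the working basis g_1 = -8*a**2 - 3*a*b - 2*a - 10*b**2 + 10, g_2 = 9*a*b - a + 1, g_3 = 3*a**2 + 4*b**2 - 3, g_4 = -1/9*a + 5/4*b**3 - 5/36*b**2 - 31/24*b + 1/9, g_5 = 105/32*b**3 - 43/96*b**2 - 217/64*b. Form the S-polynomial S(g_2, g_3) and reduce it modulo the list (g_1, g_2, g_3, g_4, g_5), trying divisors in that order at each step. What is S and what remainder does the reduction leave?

S(g_2, g_3) = -1/9*a**2 + 1/9*a - 4/3*b**3 + b; remainder on division = -2/945*b**2 - 17/45*b.

lcm(LM(g_2), LM(g_3)) = a**2*b.
S = (lcm/LT(g_2))·g_2 − (lcm/LT(g_3))·g_3 = -1/9*a**2 + 1/9*a - 4/3*b**3 + b.
Reduce S modulo (g_1, g_2, g_3, g_4, g_5) in that order:
  leading term a**2: subtract (1/72)·g_1 from -1/9*a**2 + 1/9*a - 4/3*b**3 + b → 1/24*a*b + 5/36*a - 4/3*b**3 + 5/36*b**2 + b - 5/36
  leading term a*b: subtract (1/216)·g_2 from 1/24*a*b + 5/36*a - 4/3*b**3 + 5/36*b**2 + b - 5/36 → 31/216*a - 4/3*b**3 + 5/36*b**2 + b - 31/216
  leading term a: subtract (-31/24)·g_4 from 31/216*a - 4/3*b**3 + 5/36*b**2 + b - 31/216 → 9/32*b**3 - 35/864*b**2 - 385/576*b
  leading term b**3: subtract (3/35)·g_5 from 9/32*b**3 - 35/864*b**2 - 385/576*b → -2/945*b**2 - 17/45*b
  leading term b**2: no divisor's leading term divides it; move -2/945*b**2 to the remainder.
  leading term b: no divisor's leading term divides it; move -17/45*b to the remainder.
The remainder -2/945*b**2 - 17/45*b is nonzero, so it would be added as the next basis element.
An S-polynomial is built so that the two leading terms cancel; whether anything survives reduction is exactly the Gröbner-basis criterion.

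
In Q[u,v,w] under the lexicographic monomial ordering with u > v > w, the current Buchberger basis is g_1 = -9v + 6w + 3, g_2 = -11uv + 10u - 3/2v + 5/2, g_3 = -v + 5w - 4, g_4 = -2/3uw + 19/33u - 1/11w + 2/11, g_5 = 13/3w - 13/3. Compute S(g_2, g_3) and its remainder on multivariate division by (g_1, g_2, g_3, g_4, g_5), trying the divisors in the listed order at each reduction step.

S(g_2, g_3) = 5uw - 54/11u + 3/22v - 5/22; remainder on division = -13/22u + 13/22.

lcm(LM(g_2), LM(g_3)) = uv.
S = (lcm/LT(g_2))·g_2 − (lcm/LT(g_3))·g_3 = 5uw - 54/11u + 3/22v - 5/22.
Reduce S modulo (g_1, g_2, g_3, g_4, g_5) in that order:
  leading term uw: subtract (-15/2)·g_4 from 5uw - 54/11u + 3/22v - 5/22 → -13/22u + 3/22v - 15/22w + 25/22
  leading term u: no divisor's leading term divides it; move -13/22u to the remainder.
  leading term v: subtract (-1/66)·g_1 from 3/22v - 15/22w + 25/22 → -13/22w + 13/11
  leading term w: subtract (-3/22)·g_5 from -13/22w + 13/11 → 13/22
  leading term 1: no divisor's leading term divides it; move 13/22 to the remainder.
The remainder -13/22u + 13/22 is nonzero, so it would be added as the next basis element.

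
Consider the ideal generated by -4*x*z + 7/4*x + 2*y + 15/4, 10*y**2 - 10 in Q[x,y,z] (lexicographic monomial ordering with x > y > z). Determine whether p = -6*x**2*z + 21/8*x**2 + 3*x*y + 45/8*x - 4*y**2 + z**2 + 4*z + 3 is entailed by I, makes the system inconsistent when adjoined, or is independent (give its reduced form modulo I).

First compute the reduced Gröbner basis of I by Buchberger's algorithm.
f_1 = -4*x*z + 7/4*x + 2*y + 15/4, LT = x*z.
f_2 = 10*y**2 - 10, LT = y**2.

The S-polynomials (S(f_1,f_2)) all reduce to 0 modulo the current basis, so we have a Gröbner basis.
Inter-reduce: drop elements whose leading term is divisible by another's, tail-reduce, and make monic.
Reduced Gröbner basis: {x*z - 7/16*x - 1/2*y - 15/16, y**2 - 1}.
Label its elements g_1 = x*z - 7/16*x - 1/2*y - 15/16, g_2 = y**2 - 1.

Reduce p = -6*x**2*z + 21/8*x**2 + 3*x*y + 45/8*x - 4*y**2 + z**2 + 4*z + 3 modulo G:
  leading term x**2*z: subtract (-6*x)·g_1 from -6*x**2*z + 21/8*x**2 + 3*x*y + 45/8*x - 4*y**2 + z**2 + 4*z + 3 → -4*y**2 + z**2 + 4*z + 3
  leading term y**2: subtract (-4)·g_2 from -4*y**2 + z**2 + 4*z + 3 → z**2 + 4*z - 1
  leading term z**2: no divisor's leading term divides it; move z**2 to the remainder.
  leading term z: no divisor's leading term divides it; move 4*z to the remainder.
  leading term 1: no divisor's leading term divides it; move -1 to the remainder.
  normal form = z**2 + 4*z - 1.
The normal form is nonzero, so p ∉ I. Since p minus its normal form lies in I, I + (p) = I + (r) where r = z**2 + 4*z - 1; decide whether this ideal is the whole ring.
Run Buchberger on G together with r (pairs among the g_i already reduce to 0 since G is a Gröbner basis):
g_1 = x*z - 7/16*x - 1/2*y - 15/16, LT = x*z.
g_2 = y**2 - 1, LT = y**2.
r = z**2 + 4*z - 1, LT = z**2.

S(g_1,r): lcm = x*z**2. S = -71/16*x*z + x - 1/2*y*z - 15/16*z.
  reduce S modulo (g_1, g_2, r):
  remainder -241/256*x - 1/2*y*z - 71/32*y - 15/16*z - 1065/256 ≠ 0; add m_4 = -241/256*x - 1/2*y*z - 71/32*y - 15/16*z - 1065/256 to the basis.

The other S-polynomials (S(g_1,g_2), S(g_2,r), S(g_1,m_4), S(g_2,m_4), S(r,m_4)) all reduce to 0 modulo the current basis, so we have a Gröbner basis.
Inter-reduce: drop elements whose leading term is divisible by another's, tail-reduce, and make monic.
Reduced Gröbner basis: {x + 128/241*y*z + 568/241*y + 240/241*z + 1065/241, y**2 - 1, z**2 + 4*z - 1}.
The reduced Gröbner basis of I + (p) is {x + 128/241*y*z + 568/241*y + 240/241*z + 1065/241, y**2 - 1, z**2 + 4*z - 1} ≠ {1}, a proper ideal, so the enlarged system stays consistent: p is independent of I, with normal form z**2 + 4*z - 1.

-6*x**2*z + 21/8*x**2 + 3*x*y + 45/8*x - 4*y**2 + z**2 + 4*z + 3 is independent of I; its normal form modulo I is z**2 + 4*z - 1.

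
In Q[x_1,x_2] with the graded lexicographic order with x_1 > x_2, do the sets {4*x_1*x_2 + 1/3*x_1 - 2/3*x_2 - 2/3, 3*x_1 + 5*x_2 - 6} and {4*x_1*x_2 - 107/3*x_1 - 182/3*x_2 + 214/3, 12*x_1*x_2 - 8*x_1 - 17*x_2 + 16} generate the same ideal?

Two ideals are equal iff their reduced Gröbner bases coincide (the reduced basis is unique for a fixed ordering).
Buchberger on the first generating set:
f_1 = 4*x_1*x_2 + 1/3*x_1 - 2/3*x_2 - 2/3, LT = x_1*x_2.
f_2 = 3*x_1 + 5*x_2 - 6, LT = x_1.

S(f_1,f_2): lcm = x_1*x_2. S = -5/3*x_2**2 + 1/12*x_1 + 11/6*x_2 - 1/6.
  leading term x_2**2: no divisor's leading term divides it; move -5/3*x_2**2 to the remainder.
  leading term x_1: subtract (1/36)·f_2 from 1/12*x_1 + 11/6*x_2 - 1/6 → 61/36*x_2
  leading term x_2: no divisor's leading term divides it; move 61/36*x_2 to the remainder.
  remainder -5/3*x_2**2 + 61/36*x_2 ≠ 0; add g_3 = -5/3*x_2**2 + 61/36*x_2 to the basis.

S(f_1,g_3): lcm = x_1*x_2**2. S = 11/10*x_1*x_2 - 1/6*x_2**2 - 1/6*x_2.
  leading term x_1*x_2: subtract (11/40)·f_1 from 11/10*x_1*x_2 - 1/6*x_2**2 - 1/6*x_2 → -1/6*x_2**2 - 11/120*x_1 + 1/60*x_2 + 11/60
  leading term x_2**2: subtract (1/10)·g_3 from -1/6*x_2**2 - 11/120*x_1 + 1/60*x_2 + 11/60 → -11/120*x_1 - 11/72*x_2 + 11/60
  leading term x_1: subtract (-11/360)·f_2 from -11/120*x_1 - 11/72*x_2 + 11/60 → 0
  remainder 0.

S(f_2,g_3): leading monomials are coprime, so the S-polynomial reduces to 0 (Buchberger's first criterion).
Every S-polynomial of the final basis reduces to 0, so we have a Gröbner basis.
Inter-reduce: drop elements whose leading term is divisible by another's, tail-reduce, and make monic.
Reduced Gröbner basis: {x_2**2 - 61/60*x_2, x_1 + 5/3*x_2 - 2}.

Buchberger on the second generating set:
h_1 = 4*x_1*x_2 - 107/3*x_1 - 182/3*x_2 + 214/3, LT = x_1*x_2.
h_2 = 12*x_1*x_2 - 8*x_1 - 17*x_2 + 16, LT = x_1*x_2.

S(h_1,h_2): lcm = x_1*x_2. S = -33/4*x_1 - 55/4*x_2 + 33/2.
  leading term x_1: no divisor's leading term divides it; move -33/4*x_1 to the remainder.
  leading term x_2: no divisor's leading term divides it; move -55/4*x_2 to the remainder.
  leading term 1: no divisor's leading term divides it; move 33/2 to the remainder.
  remainder -33/4*x_1 - 55/4*x_2 + 33/2 ≠ 0; add k_3 = -33/4*x_1 - 55/4*x_2 + 33/2 to the basis.

S(h_1,k_3): lcm = x_1*x_2. S = -5/3*x_2**2 - 107/12*x_1 - 79/6*x_2 + 107/6.
  leading term x_2**2: no divisor's leading term divides it; move -5/3*x_2**2 to the remainder.
  leading term x_1: subtract (107/99)·k_3 from -107/12*x_1 - 79/6*x_2 + 107/6 → 61/36*x_2
  leading term x_2: no divisor's leading term divides it; move 61/36*x_2 to the remainder.
  remainder -5/3*x_2**2 + 61/36*x_2 ≠ 0; add k_4 = -5/3*x_2**2 + 61/36*x_2 to the basis.

S(h_2,k_3): lcm = x_1*x_2. S = -5/3*x_2**2 - 2/3*x_1 + 7/12*x_2 + 4/3.
  leading term x_2**2: subtract (1)·k_4 from -5/3*x_2**2 - 2/3*x_1 + 7/12*x_2 + 4/3 → -2/3*x_1 - 10/9*x_2 + 4/3
  leading term x_1: subtract (8/99)·k_3 from -2/3*x_1 - 10/9*x_2 + 4/3 → 0
  remainder 0.

S(h_1,k_4): lcm = x_1*x_2**2. S = -79/10*x_1*x_2 - 91/6*x_2**2 + 107/6*x_2.
  leading term x_1*x_2: subtract (-79/40)·h_1 from -79/10*x_1*x_2 - 91/6*x_2**2 + 107/6*x_2 → -91/6*x_2**2 - 8453/120*x_1 - 6119/60*x_2 + 8453/60
  leading term x_2**2: subtract (91/10)·k_4 from -91/6*x_2**2 - 8453/120*x_1 - 6119/60*x_2 + 8453/60 → -8453/120*x_1 - 8453/72*x_2 + 8453/60
  leading term x_1: subtract (8453/990)·k_3 from -8453/120*x_1 - 8453/72*x_2 + 8453/60 → 0
  remainder 0.

S(h_2,k_4): lcm = x_1*x_2**2. S = 7/20*x_1*x_2 - 17/12*x_2**2 + 4/3*x_2.
  leading term x_1*x_2: subtract (7/80)·h_1 from 7/20*x_1*x_2 - 17/12*x_2**2 + 4/3*x_2 → -17/12*x_2**2 + 749/240*x_1 + 797/120*x_2 - 749/120
  leading term x_2**2: subtract (17/20)·k_4 from -17/12*x_2**2 + 749/240*x_1 + 797/120*x_2 - 749/120 → 749/240*x_1 + 749/144*x_2 - 749/120
  leading term x_1: subtract (-749/1980)·k_3 from 749/240*x_1 + 749/144*x_2 - 749/120 → 0
  remainder 0.

S(k_3,k_4): leading monomials are coprime, so the S-polynomial reduces to 0 (Buchberger's first criterion).
Every S-polynomial of the final basis reduces to 0, so we have a Gröbner basis.
Inter-reduce: drop elements whose leading term is divisible by another's, tail-reduce, and make monic.
Reduced Gröbner basis: {x_2**2 - 61/60*x_2, x_1 + 5/3*x_2 - 2}.

The two bases agree; hence the ideals are identical.

Yes, the ideals are equal.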